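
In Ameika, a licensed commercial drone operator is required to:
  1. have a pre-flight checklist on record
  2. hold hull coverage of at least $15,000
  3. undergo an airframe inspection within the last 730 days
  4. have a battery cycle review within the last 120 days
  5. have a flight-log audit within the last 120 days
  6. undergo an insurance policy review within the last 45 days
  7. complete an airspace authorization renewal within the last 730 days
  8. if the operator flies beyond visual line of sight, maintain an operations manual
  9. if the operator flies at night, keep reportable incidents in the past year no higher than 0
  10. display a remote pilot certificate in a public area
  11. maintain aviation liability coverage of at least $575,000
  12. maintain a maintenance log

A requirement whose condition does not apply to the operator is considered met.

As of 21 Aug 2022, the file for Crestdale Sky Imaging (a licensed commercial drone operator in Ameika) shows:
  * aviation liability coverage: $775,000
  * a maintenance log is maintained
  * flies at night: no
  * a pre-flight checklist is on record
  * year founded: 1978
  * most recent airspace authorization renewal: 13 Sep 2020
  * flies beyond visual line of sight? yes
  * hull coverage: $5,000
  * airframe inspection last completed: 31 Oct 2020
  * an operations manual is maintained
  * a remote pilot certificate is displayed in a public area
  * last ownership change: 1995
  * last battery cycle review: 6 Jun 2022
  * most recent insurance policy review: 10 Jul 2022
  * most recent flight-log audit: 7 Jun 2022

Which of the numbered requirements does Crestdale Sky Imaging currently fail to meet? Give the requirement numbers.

2

1. pre-flight checklist present → met
2. hull coverage $5,000 < $15,000 → not met
3. airframe inspection 659 days ago vs limit 730 → met
4. battery cycle review 76 days ago vs limit 120 → met
5. flight-log audit 75 days ago vs limit 120 → met
6. insurance policy review 42 days ago vs limit 45 → met
7. airspace authorization renewal 707 days ago vs limit 730 → met
8. condition 'flies beyond visual line of sight' holds; operations manual present → met
9. condition 'flies at night' does not hold → requirement n/a → met
10. remote pilot certificate present → met
11. aviation liability coverage $775,000 ≥ $575,000 → met
12. maintenance log present → met
Not met: 2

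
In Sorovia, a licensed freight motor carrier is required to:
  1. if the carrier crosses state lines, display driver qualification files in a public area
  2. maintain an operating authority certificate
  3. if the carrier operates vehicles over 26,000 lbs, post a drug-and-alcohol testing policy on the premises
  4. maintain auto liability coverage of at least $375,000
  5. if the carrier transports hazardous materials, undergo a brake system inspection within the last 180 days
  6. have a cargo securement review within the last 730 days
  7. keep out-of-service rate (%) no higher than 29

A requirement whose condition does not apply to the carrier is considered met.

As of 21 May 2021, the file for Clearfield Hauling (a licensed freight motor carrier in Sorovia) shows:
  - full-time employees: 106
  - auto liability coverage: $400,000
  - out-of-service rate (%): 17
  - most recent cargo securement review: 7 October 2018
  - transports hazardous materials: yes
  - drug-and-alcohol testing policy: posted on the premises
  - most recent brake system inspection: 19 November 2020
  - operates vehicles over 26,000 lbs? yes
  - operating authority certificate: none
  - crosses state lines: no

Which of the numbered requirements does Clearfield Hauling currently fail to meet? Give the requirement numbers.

2, 5, 6

1. condition 'crosses state lines' does not hold → requirement n/a → met
2. operating authority certificate absent → not met
3. condition 'operates vehicles over 26,000 lbs' holds; drug-and-alcohol testing policy present → met
4. auto liability coverage $400,000 ≥ $375,000 → met
5. condition 'transports hazardous materials' holds; brake system inspection 183 days ago vs limit 180 → not met
6. cargo securement review 957 days ago vs limit 730 → not met
7. out-of-service rate (%) 17 ≤ 29 → met
Not met: 2, 5, 6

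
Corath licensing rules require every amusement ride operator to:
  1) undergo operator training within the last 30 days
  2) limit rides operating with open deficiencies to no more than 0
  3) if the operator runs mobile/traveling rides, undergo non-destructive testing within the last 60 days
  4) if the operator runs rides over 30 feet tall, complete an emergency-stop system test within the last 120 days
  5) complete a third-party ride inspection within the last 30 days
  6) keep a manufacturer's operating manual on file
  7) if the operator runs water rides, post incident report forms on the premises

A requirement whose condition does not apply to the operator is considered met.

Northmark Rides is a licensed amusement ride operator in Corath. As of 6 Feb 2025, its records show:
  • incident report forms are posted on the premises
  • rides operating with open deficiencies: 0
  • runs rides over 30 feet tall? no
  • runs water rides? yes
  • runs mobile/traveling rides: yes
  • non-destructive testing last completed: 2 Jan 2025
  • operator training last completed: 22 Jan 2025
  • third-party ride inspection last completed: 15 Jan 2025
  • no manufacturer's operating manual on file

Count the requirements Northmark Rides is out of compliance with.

1. operator training 15 days ago vs limit 30 → met
2. rides operating with open deficiencies 0 ≤ 0 → met
3. condition 'runs mobile/traveling rides' holds; non-destructive testing 35 days ago vs limit 60 → met
4. condition 'runs rides over 30 feet tall' does not hold → requirement n/a → met
5. third-party ride inspection 22 days ago vs limit 30 → met
6. manufacturer's operating manual absent → not met
7. condition 'runs water rides' holds; incident report forms present → met
Not met: 1 of 7

1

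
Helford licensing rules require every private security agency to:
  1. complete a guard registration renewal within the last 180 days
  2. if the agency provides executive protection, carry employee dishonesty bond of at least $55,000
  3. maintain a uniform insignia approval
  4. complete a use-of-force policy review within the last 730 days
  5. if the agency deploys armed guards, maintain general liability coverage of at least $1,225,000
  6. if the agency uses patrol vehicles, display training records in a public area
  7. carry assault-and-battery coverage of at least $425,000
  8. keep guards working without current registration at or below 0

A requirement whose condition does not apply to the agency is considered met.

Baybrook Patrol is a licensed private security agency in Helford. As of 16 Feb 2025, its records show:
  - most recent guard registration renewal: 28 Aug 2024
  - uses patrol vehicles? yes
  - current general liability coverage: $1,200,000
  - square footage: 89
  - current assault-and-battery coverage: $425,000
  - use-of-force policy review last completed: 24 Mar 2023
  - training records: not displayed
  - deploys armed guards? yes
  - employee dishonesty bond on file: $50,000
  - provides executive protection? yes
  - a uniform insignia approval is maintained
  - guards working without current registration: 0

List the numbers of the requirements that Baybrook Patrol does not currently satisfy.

2, 5, 6

1. guard registration renewal 172 days ago vs limit 180 → met
2. condition 'provides executive protection' holds; employee dishonesty bond $50,000 < $55,000 → not met
3. uniform insignia approval present → met
4. use-of-force policy review 695 days ago vs limit 730 → met
5. condition 'deploys armed guards' holds; general liability coverage $1,200,000 < $1,225,000 → not met
6. condition 'uses patrol vehicles' holds; training records absent → not met
7. assault-and-battery coverage $425,000 ≥ $425,000 → met
8. guards working without current registration 0 ≤ 0 → met
Not met: 2, 5, 6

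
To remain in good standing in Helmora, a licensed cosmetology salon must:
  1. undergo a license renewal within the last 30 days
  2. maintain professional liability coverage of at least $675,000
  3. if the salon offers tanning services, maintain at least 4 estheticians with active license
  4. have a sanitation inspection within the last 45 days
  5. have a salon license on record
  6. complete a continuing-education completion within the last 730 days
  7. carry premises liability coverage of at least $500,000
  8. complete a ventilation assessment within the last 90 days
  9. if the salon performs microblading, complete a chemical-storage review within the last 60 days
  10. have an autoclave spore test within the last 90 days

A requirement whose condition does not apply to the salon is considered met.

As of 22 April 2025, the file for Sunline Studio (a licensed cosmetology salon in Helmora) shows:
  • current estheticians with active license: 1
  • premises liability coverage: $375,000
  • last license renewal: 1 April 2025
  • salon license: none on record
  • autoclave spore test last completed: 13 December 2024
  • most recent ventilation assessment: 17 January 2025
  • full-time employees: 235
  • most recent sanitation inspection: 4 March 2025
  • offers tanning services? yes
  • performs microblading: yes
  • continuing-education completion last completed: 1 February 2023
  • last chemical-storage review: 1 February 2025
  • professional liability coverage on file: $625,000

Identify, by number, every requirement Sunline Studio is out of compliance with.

1. license renewal 21 days ago vs limit 30 → met
2. professional liability coverage $625,000 < $675,000 → not met
3. condition 'offers tanning services' holds; estheticians with active license 1 < 4 → not met
4. sanitation inspection 49 days ago vs limit 45 → not met
5. salon license absent → not met
6. continuing-education completion 811 days ago vs limit 730 → not met
7. premises liability coverage $375,000 < $500,000 → not met
8. ventilation assessment 95 days ago vs limit 90 → not met
9. condition 'performs microblading' holds; chemical-storage review 80 days ago vs limit 60 → not met
10. autoclave spore test 130 days ago vs limit 90 → not met
Not met: 2, 3, 4, 5, 6, 7, 8, 9, 10

2, 3, 4, 5, 6, 7, 8, 9, 10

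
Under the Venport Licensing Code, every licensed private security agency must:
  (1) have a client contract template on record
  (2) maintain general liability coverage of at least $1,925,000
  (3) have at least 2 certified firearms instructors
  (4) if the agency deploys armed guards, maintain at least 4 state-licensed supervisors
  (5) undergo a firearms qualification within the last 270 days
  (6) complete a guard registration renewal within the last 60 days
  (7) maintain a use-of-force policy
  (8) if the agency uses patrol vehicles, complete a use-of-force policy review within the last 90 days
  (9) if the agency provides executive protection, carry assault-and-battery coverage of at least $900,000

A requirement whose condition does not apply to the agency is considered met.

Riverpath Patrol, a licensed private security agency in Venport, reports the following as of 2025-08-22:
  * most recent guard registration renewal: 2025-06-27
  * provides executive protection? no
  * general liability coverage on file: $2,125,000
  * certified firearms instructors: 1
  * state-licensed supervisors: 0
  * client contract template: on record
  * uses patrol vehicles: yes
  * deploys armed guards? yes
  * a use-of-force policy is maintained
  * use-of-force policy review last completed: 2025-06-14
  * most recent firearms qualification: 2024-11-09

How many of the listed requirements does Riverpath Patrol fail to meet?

1. client contract template present → met
2. general liability coverage $2,125,000 ≥ $1,925,000 → met
3. certified firearms instructors 1 < 2 → not met
4. condition 'deploys armed guards' holds; state-licensed supervisors 0 < 4 → not met
5. firearms qualification 286 days ago vs limit 270 → not met
6. guard registration renewal 56 days ago vs limit 60 → met
7. use-of-force policy present → met
8. condition 'uses patrol vehicles' holds; use-of-force policy review 69 days ago vs limit 90 → met
9. condition 'provides executive protection' does not hold → requirement n/a → met
Not met: 3 of 9

3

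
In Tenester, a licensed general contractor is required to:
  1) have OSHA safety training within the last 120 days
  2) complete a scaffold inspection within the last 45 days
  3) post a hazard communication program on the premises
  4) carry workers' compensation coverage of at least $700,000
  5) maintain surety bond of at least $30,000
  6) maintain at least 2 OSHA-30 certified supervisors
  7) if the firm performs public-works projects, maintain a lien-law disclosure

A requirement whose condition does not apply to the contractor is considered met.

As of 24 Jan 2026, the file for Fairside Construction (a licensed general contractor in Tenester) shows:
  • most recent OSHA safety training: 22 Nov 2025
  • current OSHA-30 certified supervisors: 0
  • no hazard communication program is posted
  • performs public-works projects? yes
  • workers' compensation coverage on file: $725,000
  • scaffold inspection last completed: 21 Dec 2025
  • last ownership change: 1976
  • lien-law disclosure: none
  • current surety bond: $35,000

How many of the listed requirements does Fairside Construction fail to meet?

1. OSHA safety training 63 days ago vs limit 120 → met
2. scaffold inspection 34 days ago vs limit 45 → met
3. hazard communication program absent → not met
4. workers' compensation coverage $725,000 ≥ $700,000 → met
5. surety bond $35,000 ≥ $30,000 → met
6. OSHA-30 certified supervisors 0 < 2 → not met
7. condition 'performs public-works projects' holds; lien-law disclosure absent → not met
Not met: 3 of 7

3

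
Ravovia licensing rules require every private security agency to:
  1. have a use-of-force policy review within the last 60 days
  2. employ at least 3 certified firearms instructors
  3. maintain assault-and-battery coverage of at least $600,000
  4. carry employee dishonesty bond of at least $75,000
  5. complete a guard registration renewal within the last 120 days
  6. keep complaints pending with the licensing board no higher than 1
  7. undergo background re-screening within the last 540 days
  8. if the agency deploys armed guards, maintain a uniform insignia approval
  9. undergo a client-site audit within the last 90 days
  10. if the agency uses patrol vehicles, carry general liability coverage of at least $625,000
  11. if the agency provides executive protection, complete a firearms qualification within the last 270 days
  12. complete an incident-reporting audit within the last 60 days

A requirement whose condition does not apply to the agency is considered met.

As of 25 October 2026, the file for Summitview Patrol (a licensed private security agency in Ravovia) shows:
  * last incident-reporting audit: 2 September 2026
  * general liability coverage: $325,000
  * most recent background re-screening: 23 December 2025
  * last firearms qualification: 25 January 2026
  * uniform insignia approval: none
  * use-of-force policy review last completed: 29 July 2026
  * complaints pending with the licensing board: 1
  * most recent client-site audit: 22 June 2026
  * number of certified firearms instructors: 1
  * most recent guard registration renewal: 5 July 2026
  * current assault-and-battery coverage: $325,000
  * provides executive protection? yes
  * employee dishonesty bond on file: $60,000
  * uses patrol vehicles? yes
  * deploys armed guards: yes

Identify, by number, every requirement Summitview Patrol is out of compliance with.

1. use-of-force policy review 88 days ago vs limit 60 → not met
2. certified firearms instructors 1 < 3 → not met
3. assault-and-battery coverage $325,000 < $600,000 → not met
4. employee dishonesty bond $60,000 < $75,000 → not met
5. guard registration renewal 112 days ago vs limit 120 → met
6. complaints pending with the licensing board 1 ≤ 1 → met
7. background re-screening 306 days ago vs limit 540 → met
8. condition 'deploys armed guards' holds; uniform insignia approval absent → not met
9. client-site audit 125 days ago vs limit 90 → not met
10. condition 'uses patrol vehicles' holds; general liability coverage $325,000 < $625,000 → not met
11. condition 'provides executive protection' holds; firearms qualification 273 days ago vs limit 270 → not met
12. incident-reporting audit 53 days ago vs limit 60 → met
Not met: 1, 2, 3, 4, 8, 9, 10, 11

1, 2, 3, 4, 8, 9, 10, 11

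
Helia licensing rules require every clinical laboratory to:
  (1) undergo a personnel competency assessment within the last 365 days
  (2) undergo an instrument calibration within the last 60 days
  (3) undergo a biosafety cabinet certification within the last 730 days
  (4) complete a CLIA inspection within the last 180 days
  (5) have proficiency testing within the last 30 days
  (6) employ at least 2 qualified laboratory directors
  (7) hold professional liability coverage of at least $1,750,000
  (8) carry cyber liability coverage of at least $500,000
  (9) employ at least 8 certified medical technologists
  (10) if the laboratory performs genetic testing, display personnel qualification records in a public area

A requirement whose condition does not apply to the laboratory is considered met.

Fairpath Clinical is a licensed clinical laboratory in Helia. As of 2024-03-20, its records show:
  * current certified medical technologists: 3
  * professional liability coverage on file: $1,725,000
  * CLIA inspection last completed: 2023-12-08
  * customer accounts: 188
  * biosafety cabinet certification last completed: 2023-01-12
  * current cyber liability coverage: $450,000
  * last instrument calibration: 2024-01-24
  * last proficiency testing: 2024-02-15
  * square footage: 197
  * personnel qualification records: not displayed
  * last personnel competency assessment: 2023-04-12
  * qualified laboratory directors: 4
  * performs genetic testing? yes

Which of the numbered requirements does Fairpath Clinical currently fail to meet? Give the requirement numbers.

5, 7, 8, 9, 10

1. personnel competency assessment 343 days ago vs limit 365 → met
2. instrument calibration 56 days ago vs limit 60 → met
3. biosafety cabinet certification 433 days ago vs limit 730 → met
4. CLIA inspection 103 days ago vs limit 180 → met
5. proficiency testing 34 days ago vs limit 30 → not met
6. qualified laboratory directors 4 ≥ 2 → met
7. professional liability coverage $1,725,000 < $1,750,000 → not met
8. cyber liability coverage $450,000 < $500,000 → not met
9. certified medical technologists 3 < 8 → not met
10. condition 'performs genetic testing' holds; personnel qualification records absent → not met
Not met: 5, 7, 8, 9, 10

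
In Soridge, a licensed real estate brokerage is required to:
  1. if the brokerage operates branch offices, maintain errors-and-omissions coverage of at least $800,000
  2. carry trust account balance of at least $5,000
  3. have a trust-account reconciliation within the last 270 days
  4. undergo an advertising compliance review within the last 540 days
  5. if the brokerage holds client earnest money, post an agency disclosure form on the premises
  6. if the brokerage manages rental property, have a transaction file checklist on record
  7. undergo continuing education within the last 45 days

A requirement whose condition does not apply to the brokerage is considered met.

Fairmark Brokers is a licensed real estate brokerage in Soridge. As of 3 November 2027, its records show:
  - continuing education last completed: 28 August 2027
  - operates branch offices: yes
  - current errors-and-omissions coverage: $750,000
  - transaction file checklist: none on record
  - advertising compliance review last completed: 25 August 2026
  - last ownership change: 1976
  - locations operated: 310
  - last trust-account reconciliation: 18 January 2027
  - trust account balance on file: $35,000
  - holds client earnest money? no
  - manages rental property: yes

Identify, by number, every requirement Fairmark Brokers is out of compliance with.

1. condition 'operates branch offices' holds; errors-and-omissions coverage $750,000 < $800,000 → not met
2. trust account balance $35,000 ≥ $5,000 → met
3. trust-account reconciliation 289 days ago vs limit 270 → not met
4. advertising compliance review 435 days ago vs limit 540 → met
5. condition 'holds client earnest money' does not hold → requirement n/a → met
6. condition 'manages rental property' holds; transaction file checklist absent → not met
7. continuing education 67 days ago vs limit 45 → not met
Not met: 1, 3, 6, 7

1, 3, 6, 7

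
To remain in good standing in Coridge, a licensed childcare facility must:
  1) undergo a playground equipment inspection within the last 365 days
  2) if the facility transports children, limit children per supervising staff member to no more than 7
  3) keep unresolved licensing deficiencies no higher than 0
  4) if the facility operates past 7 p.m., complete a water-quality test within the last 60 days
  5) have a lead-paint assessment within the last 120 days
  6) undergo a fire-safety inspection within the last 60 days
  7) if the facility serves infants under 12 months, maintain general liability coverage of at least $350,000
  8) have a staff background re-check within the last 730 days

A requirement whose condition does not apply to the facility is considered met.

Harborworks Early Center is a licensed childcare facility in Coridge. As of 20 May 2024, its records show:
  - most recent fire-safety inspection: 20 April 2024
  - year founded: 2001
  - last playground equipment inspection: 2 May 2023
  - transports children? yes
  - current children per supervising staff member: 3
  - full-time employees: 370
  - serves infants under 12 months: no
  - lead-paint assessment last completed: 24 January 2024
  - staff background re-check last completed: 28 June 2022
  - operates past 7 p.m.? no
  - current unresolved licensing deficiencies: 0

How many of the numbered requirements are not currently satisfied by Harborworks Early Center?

1. playground equipment inspection 384 days ago vs limit 365 → not met
2. condition 'transports children' holds; children per supervising staff member 3 ≤ 7 → met
3. unresolved licensing deficiencies 0 ≤ 0 → met
4. condition 'operates past 7 p.m.' does not hold → requirement n/a → met
5. lead-paint assessment 117 days ago vs limit 120 → met
6. fire-safety inspection 30 days ago vs limit 60 → met
7. condition 'serves infants under 12 months' does not hold → requirement n/a → met
8. staff background re-check 692 days ago vs limit 730 → met
Not met: 1 of 8

1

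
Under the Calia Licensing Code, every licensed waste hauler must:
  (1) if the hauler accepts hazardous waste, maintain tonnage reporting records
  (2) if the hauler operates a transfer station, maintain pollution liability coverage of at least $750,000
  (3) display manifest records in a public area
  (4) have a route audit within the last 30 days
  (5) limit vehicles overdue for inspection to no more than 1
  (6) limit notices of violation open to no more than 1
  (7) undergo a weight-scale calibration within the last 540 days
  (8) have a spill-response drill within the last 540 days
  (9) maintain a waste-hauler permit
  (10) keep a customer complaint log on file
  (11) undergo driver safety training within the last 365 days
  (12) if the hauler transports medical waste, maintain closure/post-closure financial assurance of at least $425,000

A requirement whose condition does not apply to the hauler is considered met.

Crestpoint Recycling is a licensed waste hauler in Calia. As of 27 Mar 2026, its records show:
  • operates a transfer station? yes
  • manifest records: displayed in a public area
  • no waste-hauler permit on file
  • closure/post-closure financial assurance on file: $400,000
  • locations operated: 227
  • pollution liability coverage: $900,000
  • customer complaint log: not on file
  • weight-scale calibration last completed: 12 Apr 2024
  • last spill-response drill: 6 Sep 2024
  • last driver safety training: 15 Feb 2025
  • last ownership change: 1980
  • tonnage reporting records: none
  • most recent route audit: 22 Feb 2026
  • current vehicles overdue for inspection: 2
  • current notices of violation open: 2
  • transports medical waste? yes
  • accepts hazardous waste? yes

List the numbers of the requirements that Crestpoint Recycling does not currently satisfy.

1. condition 'accepts hazardous waste' holds; tonnage reporting records absent → not met
2. condition 'operates a transfer station' holds; pollution liability coverage $900,000 ≥ $750,000 → met
3. manifest records present → met
4. route audit 33 days ago vs limit 30 → not met
5. vehicles overdue for inspection 2 > 1 → not met
6. notices of violation open 2 > 1 → not met
7. weight-scale calibration 714 days ago vs limit 540 → not met
8. spill-response drill 567 days ago vs limit 540 → not met
9. waste-hauler permit absent → not met
10. customer complaint log absent → not met
11. driver safety training 405 days ago vs limit 365 → not met
12. condition 'transports medical waste' holds; closure/post-closure financial assurance $400,000 < $425,000 → not met
Not met: 1, 4, 5, 6, 7, 8, 9, 10, 11, 12

1, 4, 5, 6, 7, 8, 9, 10, 11, 12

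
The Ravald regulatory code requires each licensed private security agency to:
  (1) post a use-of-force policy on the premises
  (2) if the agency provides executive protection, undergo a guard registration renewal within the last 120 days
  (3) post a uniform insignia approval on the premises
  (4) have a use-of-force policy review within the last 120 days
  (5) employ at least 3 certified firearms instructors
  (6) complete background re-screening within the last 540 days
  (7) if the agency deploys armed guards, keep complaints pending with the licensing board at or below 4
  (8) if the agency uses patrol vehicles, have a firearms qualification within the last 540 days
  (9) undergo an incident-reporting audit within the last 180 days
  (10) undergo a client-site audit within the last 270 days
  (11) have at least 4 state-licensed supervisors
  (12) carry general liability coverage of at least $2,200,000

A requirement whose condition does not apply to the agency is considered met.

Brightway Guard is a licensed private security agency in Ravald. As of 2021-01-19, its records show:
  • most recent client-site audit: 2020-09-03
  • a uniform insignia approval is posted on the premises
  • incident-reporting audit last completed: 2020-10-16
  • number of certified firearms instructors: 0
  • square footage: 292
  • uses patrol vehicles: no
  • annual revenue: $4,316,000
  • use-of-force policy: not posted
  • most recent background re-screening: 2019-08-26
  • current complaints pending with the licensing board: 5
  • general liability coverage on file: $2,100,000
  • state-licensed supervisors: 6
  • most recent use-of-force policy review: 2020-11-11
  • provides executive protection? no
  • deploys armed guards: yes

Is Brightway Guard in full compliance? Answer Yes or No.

1. use-of-force policy absent → not met
2. condition 'provides executive protection' does not hold → requirement n/a → met
3. uniform insignia approval present → met
4. use-of-force policy review 69 days ago vs limit 120 → met
5. certified firearms instructors 0 < 3 → not met
6. background re-screening 512 days ago vs limit 540 → met
7. condition 'deploys armed guards' holds; complaints pending with the licensing board 5 > 4 → not met
8. condition 'uses patrol vehicles' does not hold → requirement n/a → met
9. incident-reporting audit 95 days ago vs limit 180 → met
10. client-site audit 138 days ago vs limit 270 → met
11. state-licensed supervisors 6 ≥ 4 → met
12. general liability coverage $2,100,000 < $2,200,000 → not met
Not met: 1, 5, 7, 12

No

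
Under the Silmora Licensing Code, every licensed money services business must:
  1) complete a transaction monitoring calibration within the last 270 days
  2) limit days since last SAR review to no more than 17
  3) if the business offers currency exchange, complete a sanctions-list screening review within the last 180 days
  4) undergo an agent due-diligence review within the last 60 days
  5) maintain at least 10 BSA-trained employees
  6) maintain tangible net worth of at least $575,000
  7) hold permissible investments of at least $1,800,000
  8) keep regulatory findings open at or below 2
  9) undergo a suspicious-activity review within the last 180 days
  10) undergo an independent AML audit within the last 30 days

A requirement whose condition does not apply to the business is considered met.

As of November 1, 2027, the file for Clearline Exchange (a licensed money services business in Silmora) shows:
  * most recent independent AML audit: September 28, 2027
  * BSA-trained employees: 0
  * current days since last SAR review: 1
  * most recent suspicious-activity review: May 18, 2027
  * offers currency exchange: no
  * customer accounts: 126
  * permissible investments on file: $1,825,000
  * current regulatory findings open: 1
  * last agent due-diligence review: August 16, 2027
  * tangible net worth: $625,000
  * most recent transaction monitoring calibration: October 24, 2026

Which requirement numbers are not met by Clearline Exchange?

1. transaction monitoring calibration 373 days ago vs limit 270 → not met
2. days since last SAR review 1 ≤ 17 → met
3. condition 'offers currency exchange' does not hold → requirement n/a → met
4. agent due-diligence review 77 days ago vs limit 60 → not met
5. BSA-trained employees 0 < 10 → not met
6. tangible net worth $625,000 ≥ $575,000 → met
7. permissible investments $1,825,000 ≥ $1,800,000 → met
8. regulatory findings open 1 ≤ 2 → met
9. suspicious-activity review 167 days ago vs limit 180 → met
10. independent AML audit 34 days ago vs limit 30 → not met
Not met: 1, 4, 5, 10

1, 4, 5, 10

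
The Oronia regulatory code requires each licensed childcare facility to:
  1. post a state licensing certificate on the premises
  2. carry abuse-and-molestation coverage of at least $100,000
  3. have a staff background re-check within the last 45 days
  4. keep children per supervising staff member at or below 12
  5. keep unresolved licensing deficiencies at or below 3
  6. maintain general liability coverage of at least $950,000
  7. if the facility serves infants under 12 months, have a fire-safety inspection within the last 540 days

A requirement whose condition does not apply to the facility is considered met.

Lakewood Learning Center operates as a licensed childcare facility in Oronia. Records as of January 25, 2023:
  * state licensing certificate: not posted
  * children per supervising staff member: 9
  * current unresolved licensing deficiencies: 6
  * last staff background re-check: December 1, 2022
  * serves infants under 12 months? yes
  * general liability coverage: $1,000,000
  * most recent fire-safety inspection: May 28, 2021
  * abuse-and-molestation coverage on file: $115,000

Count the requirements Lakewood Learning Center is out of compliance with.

1. state licensing certificate absent → not met
2. abuse-and-molestation coverage $115,000 ≥ $100,000 → met
3. staff background re-check 55 days ago vs limit 45 → not met
4. children per supervising staff member 9 ≤ 12 → met
5. unresolved licensing deficiencies 6 > 3 → not met
6. general liability coverage $1,000,000 ≥ $950,000 → met
7. condition 'serves infants under 12 months' holds; fire-safety inspection 607 days ago vs limit 540 → not met
Not met: 4 of 7

4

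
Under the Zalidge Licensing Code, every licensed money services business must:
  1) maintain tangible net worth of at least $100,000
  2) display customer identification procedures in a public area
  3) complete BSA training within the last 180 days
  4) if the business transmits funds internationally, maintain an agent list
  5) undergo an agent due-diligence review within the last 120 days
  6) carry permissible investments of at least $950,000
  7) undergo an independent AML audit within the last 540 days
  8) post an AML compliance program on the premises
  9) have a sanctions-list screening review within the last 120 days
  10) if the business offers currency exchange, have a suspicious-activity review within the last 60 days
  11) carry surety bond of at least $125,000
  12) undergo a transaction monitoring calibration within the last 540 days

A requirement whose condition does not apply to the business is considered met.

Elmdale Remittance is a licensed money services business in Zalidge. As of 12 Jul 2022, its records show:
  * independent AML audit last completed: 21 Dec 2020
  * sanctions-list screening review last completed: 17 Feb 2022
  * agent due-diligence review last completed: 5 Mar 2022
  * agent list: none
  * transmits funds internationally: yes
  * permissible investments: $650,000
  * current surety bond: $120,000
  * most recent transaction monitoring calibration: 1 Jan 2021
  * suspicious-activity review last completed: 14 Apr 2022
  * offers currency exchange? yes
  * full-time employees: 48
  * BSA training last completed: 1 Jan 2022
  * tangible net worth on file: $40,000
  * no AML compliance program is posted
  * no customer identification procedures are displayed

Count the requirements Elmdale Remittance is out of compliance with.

1. tangible net worth $40,000 < $100,000 → not met
2. customer identification procedures absent → not met
3. BSA training 192 days ago vs limit 180 → not met
4. condition 'transmits funds internationally' holds; agent list absent → not met
5. agent due-diligence review 129 days ago vs limit 120 → not met
6. permissible investments $650,000 < $950,000 → not met
7. independent AML audit 568 days ago vs limit 540 → not met
8. AML compliance program absent → not met
9. sanctions-list screening review 145 days ago vs limit 120 → not met
10. condition 'offers currency exchange' holds; suspicious-activity review 89 days ago vs limit 60 → not met
11. surety bond $120,000 < $125,000 → not met
12. transaction monitoring calibration 557 days ago vs limit 540 → not met
Not met: 12 of 12

12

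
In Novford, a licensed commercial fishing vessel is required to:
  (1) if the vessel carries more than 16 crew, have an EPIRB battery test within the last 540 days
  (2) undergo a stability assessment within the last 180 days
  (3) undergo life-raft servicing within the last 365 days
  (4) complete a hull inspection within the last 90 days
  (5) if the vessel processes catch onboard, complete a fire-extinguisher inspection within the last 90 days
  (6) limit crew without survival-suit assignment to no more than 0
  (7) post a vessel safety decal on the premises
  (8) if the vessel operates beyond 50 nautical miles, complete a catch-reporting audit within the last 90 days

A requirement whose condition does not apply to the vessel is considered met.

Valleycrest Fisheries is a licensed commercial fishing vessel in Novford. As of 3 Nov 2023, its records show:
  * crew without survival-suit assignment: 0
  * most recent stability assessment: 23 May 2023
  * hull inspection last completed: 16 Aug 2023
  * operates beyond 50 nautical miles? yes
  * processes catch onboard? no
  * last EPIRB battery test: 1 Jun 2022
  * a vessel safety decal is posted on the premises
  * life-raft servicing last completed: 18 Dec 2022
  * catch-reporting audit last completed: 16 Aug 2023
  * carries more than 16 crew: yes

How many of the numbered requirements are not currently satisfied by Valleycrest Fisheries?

0

1. condition 'carries more than 16 crew' holds; EPIRB battery test 520 days ago vs limit 540 → met
2. stability assessment 164 days ago vs limit 180 → met
3. life-raft servicing 320 days ago vs limit 365 → met
4. hull inspection 79 days ago vs limit 90 → met
5. condition 'processes catch onboard' does not hold → requirement n/a → met
6. crew without survival-suit assignment 0 ≤ 0 → met
7. vessel safety decal present → met
8. condition 'operates beyond 50 nautical miles' holds; catch-reporting audit 79 days ago vs limit 90 → met
Not met: 0 of 8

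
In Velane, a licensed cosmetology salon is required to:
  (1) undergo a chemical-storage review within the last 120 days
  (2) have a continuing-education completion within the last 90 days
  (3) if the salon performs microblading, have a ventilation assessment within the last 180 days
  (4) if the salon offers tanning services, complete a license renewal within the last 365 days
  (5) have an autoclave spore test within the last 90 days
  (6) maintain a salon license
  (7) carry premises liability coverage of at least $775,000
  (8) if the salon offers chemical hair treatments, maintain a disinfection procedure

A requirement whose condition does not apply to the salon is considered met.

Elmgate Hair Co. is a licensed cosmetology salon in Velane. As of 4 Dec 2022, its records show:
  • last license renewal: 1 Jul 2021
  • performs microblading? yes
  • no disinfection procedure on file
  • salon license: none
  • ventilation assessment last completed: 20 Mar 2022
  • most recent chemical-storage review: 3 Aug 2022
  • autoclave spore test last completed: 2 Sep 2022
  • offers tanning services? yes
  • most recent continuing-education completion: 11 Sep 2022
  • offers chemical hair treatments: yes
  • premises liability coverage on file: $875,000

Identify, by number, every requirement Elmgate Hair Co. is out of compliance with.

1, 3, 4, 5, 6, 8

1. chemical-storage review 123 days ago vs limit 120 → not met
2. continuing-education completion 84 days ago vs limit 90 → met
3. condition 'performs microblading' holds; ventilation assessment 259 days ago vs limit 180 → not met
4. condition 'offers tanning services' holds; license renewal 521 days ago vs limit 365 → not met
5. autoclave spore test 93 days ago vs limit 90 → not met
6. salon license absent → not met
7. premises liability coverage $875,000 ≥ $775,000 → met
8. condition 'offers chemical hair treatments' holds; disinfection procedure absent → not met
Not met: 1, 3, 4, 5, 6, 8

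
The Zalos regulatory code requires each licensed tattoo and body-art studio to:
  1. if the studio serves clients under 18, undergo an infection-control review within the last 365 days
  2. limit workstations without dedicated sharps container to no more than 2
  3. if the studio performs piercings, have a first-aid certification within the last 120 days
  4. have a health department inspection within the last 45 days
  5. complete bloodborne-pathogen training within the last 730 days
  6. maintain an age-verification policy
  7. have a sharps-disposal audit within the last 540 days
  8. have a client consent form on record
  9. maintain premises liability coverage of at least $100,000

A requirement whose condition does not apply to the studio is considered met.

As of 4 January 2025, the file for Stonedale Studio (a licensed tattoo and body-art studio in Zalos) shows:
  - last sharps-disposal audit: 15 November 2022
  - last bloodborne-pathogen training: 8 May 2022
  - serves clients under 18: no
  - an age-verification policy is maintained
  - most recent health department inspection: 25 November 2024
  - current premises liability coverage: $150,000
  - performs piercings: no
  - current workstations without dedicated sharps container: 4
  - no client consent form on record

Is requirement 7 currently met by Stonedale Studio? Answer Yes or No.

No

7. sharps-disposal audit 781 days ago vs limit 540 → not met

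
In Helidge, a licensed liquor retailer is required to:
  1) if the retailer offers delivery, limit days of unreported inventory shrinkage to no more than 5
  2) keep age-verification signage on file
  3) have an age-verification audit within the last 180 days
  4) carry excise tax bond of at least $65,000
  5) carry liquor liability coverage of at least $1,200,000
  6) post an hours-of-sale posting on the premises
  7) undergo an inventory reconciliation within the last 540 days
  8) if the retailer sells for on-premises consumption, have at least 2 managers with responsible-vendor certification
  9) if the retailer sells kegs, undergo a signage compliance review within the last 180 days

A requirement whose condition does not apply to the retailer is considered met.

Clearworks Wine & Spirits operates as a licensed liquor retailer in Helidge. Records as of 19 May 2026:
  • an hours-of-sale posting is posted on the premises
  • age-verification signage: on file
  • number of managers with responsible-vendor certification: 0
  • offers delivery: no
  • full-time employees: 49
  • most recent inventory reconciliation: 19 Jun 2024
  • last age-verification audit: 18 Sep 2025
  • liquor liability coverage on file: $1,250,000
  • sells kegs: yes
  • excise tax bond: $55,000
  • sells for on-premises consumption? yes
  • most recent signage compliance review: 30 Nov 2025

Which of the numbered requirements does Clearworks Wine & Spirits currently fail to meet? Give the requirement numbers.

1. condition 'offers delivery' does not hold → requirement n/a → met
2. age-verification signage present → met
3. age-verification audit 243 days ago vs limit 180 → not met
4. excise tax bond $55,000 < $65,000 → not met
5. liquor liability coverage $1,250,000 ≥ $1,200,000 → met
6. hours-of-sale posting present → met
7. inventory reconciliation 699 days ago vs limit 540 → not met
8. condition 'sells for on-premises consumption' holds; managers with responsible-vendor certification 0 < 2 → not met
9. condition 'sells kegs' holds; signage compliance review 170 days ago vs limit 180 → met
Not met: 3, 4, 7, 8

3, 4, 7, 8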